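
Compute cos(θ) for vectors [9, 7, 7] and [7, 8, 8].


A·B = 9·7 + 7·8 + 7·8 = 175
‖A‖ = √179 = 13.3791, ‖B‖ = √177 = 13.3041
cos = 175/(√179·√177) = 175/√31683 = 0.9832

0.9832


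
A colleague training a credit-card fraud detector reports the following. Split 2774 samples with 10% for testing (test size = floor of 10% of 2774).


Test = ⌊2774·10/100⌋ = 277
Train = 2774 - 277 = 2497

Train: 2497, Test: 277


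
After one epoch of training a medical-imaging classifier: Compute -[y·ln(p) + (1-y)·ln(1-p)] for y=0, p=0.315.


BCE = -[y·ln(p) + (1-y)·ln(1-p)]
= -0 - 1·ln(1-0.315)
= -ln(0.685) = 0.3783

0.3783


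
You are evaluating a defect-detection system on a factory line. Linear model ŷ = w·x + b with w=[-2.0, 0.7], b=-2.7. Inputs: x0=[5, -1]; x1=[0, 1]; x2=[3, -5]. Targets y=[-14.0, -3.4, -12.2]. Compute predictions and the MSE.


ŷ0 = (-2.0)·(5) + (0.7)·(-1) - 2.7 = -13.4
ŷ1 = (-2.0)·(0) + (0.7)·(1) - 2.7 = -2.0
ŷ2 = (-2.0)·(3) + (0.7)·(-5) - 2.7 = -12.2
errors² = [0.36, 1.96, 0.0]
MSE = 2.3200/3 = 0.7733

0.7733


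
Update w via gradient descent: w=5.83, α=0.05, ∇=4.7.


w_new = w - α·∇
= 5.83 - 0.05·4.7
= 5.83 - 0.235
= 5.595

5.595


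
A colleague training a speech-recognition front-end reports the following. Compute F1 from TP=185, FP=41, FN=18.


Precision = 185/226 = 0.8186
Recall = 185/203 = 0.9113
F1 = 2·P·R/(P+R) = 2·TP/(2·TP+FP+FN) = 370/(370+41+18) = 370/429 = 0.8625

0.8625


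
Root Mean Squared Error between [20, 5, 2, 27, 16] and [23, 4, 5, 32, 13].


MSE = 53/5 = 10.6
RMSE = √(53/5) = 3.2558

3.2558


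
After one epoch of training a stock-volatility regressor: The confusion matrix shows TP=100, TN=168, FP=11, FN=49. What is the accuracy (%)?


Accuracy = (TP+TN)/(TP+TN+FP+FN)
= (100+168)/(328)
= 268/328 = 81.71%

81.71%


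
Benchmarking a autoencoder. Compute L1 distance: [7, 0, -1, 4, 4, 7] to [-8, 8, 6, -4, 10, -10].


d = |7+ 8| + |0-8| + |-1-6| + |4+ 4| + |4-10| + |7+ 10|
  = 15 + 8 + 7 + 8 + 6 + 17
  = 61

61


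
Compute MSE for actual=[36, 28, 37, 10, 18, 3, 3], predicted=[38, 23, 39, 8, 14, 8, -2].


Squared errors: (36-38)²=4, (28-23)²=25, (37-39)²=4, (10-8)²=4, (18-14)²=16, (3-8)²=25, (3+ 2)²=25
Sum = 103
MSE = 103/7 = 103/7

103/7


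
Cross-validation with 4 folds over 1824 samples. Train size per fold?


Fold size = 1824/4 = 456
Training per fold = 1824 - 456 = 1368

1368


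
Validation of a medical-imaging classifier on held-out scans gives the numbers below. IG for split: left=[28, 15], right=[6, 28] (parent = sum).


Parent = [34, 43], H_parent = 0.9901
H_left = 0.933 (n=43), H_right = 0.6723 (n=34)
H_children = (43/77)·0.933 + (34/77)·0.6723 = 0.8179
IG = 0.9901 - 0.8179 = 0.1722

0.1722


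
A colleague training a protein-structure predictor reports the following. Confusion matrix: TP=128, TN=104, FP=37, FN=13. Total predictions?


Total = TP + TN + FP + FN
= 128 + 104 + 37 + 13
= 282
(Predicted positive: 165, predicted negative: 117)

282


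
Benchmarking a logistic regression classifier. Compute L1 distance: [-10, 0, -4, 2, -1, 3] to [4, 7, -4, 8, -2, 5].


d = |-10-4| + |0-7| + |-4+ 4| + |2-8| + |-1+ 2| + |3-5|
  = 14 + 7 + 0 + 6 + 1 + 2
  = 30

30


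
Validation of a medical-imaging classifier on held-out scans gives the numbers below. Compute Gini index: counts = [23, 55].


Probabilities: [23/78, 55/78] ≈ [0.2949, 0.7051]
Σpᵢ² = (529 + 3025)/78² = 3554/6084
Gini = 1 - Σpᵢ² = 1 - 3554/6084 = 0.4158

0.4158


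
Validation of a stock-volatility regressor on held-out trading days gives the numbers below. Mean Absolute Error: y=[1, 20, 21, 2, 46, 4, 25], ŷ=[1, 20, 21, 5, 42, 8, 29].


Absolute errors: |1-1|=0, |20-20|=0, |21-21|=0, |2-5|=3, |46-42|=4, |4-8|=4, |25-29|=4
Sum = 15
MAE = 15/7 = 15/7

15/7


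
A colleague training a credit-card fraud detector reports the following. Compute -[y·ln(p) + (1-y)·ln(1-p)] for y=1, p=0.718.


BCE = -[y·ln(p) + (1-y)·ln(1-p)]
= -1·ln(0.718) - 0
= -ln(0.718) = 0.3313

0.3313


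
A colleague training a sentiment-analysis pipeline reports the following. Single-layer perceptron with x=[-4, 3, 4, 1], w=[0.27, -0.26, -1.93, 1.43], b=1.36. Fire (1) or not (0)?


z = (-4)·(0.27) + (3)·(-0.26) + (4)·(-1.93) + (1)·(1.43) + 1.36
  = -6.79
step(z) = 0 (z<0)

0


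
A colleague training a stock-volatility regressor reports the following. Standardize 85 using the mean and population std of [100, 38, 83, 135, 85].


μ = 88.2, σ = 31.2628
z = (85 - 88.2)/31.2628 = -0.1024

-0.1024


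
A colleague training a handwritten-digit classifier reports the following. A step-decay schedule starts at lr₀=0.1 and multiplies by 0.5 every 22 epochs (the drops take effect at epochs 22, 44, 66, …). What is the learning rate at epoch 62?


n_drops = ⌊62/22⌋ = 2
lr = 0.1·0.5^2 = 0.1·0.25 = 0.025

0.025


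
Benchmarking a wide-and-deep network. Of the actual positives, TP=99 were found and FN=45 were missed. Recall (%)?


Recall = TP/(TP+FN)
= 99/(99+45)
= 99/144 = 68.75%

68.75%


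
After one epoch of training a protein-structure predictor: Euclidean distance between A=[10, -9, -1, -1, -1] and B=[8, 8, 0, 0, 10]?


d = √((10-8)² + (-9-8)² + (-1-0)² + (-1-0)² + (-1-10)²)
  = √(4 + 289 + 1 + 1 + 121)
  = √416 = 20.3961

20.3961


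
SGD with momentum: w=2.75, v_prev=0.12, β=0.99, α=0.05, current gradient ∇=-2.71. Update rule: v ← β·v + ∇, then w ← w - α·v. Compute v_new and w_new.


v_new = 0.99·0.12 - 2.71 = 0.1188 - 2.71 = -2.5912
w_new = 2.75 - 0.05·-2.5912 = 2.75 + 0.12956 = 2.87956

v_new=-2.5912, w_new=2.87956


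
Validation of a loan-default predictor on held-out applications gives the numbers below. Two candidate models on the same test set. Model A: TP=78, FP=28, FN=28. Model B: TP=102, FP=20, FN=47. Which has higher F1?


Model A: P=78/106=0.7358, R=78/106=0.7358, F1=2PR/(P+R)=2TP/(2TP+FP+FN)=156/212=0.7358
Model B: P=102/122=0.8361, R=102/149=0.6846, F1=2PR/(P+R)=2TP/(2TP+FP+FN)=204/271=0.7528
0.7358 < 0.7528 → Model B

Model B


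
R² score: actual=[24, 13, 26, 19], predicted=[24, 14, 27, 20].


ȳ = 20.5
SS_res = Σ(y-ŷ)² = 3
SS_tot = Σ(y-ȳ)² = 101
R² = 1 - SS_res/SS_tot = 1 - 0.0297 = 0.9703

0.9703


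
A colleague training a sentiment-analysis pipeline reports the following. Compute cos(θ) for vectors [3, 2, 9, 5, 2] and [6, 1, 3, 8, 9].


A·B = 3·6 + 2·1 + 9·3 + 5·8 + 2·9 = 105
‖A‖ = √123 = 11.0905, ‖B‖ = √191 = 13.8203
cos = 105/(√123·√191) = 105/√23493 = 0.685

0.685


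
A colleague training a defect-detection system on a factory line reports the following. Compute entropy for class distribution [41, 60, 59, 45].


Probabilities: [41/205, 60/205, 59/205, 45/205] ≈ [0.2, 0.2927, 0.2878, 0.2195]
H = -((41/205)·log₂(41/205) + (60/205)·log₂(60/205) + (59/205)·log₂(59/205) + (45/205)·log₂(45/205))
  = 1.9805 bits

1.9805 bits


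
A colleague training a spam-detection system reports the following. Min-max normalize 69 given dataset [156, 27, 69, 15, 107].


min=15, max=156
(69-15)/(156-15) = 54/141 = 0.383

0.383


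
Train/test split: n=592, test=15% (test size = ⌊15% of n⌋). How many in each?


Test = ⌊592·15/100⌋ = 88
Train = 592 - 88 = 504

Train: 504, Test: 88


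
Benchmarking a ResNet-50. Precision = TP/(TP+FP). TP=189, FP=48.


Precision = TP/(TP+FP)
= 189/(189+48)
= 189/237 = 79.75%

79.75%


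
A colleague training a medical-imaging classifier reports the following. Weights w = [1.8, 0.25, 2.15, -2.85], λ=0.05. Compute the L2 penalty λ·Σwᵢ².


‖w‖₂² = (1.8)² + (0.25)² + (2.15)² + (-2.85)²
     = 3.24 + 0.0625 + 4.6225 + 8.1225
     = 16.0475
λ·‖w‖₂² = 0.05·16.0475 = 0.802375

0.802375


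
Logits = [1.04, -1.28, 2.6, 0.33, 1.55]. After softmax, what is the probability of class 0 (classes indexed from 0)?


Exponentials: e^1.04=2.8292, e^-1.28=0.278, e^2.6=13.4637, e^0.33=1.391, e^1.55=4.7115
Sum = 22.6734
Softmax = [0.1248, 0.0123, 0.5938, 0.0613, 0.2078]
p[0] = 2.8292/22.6734 = 0.1248

0.1248


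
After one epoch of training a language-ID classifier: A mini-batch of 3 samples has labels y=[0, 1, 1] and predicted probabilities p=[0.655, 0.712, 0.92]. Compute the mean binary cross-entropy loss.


L[0] = -ln(1-0.655) = -ln(0.345) = 1.0642
L[1] = -ln(0.712) = 0.3397
L[2] = -ln(0.92) = 0.0834
mean = (1.0642 + 0.3397 + 0.0834)/3 = 0.4958

0.4958


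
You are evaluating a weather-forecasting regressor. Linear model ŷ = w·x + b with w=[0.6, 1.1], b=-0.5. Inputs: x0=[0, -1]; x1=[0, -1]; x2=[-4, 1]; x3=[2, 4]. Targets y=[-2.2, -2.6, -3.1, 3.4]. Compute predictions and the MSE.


ŷ0 = (0.6)·(0) + (1.1)·(-1) - 0.5 = -1.6
ŷ1 = (0.6)·(0) + (1.1)·(-1) - 0.5 = -1.6
ŷ2 = (0.6)·(-4) + (1.1)·(1) - 0.5 = -1.8
ŷ3 = (0.6)·(2) + (1.1)·(4) - 0.5 = 5.1
errors² = [0.36, 1.0, 1.69, 2.89]
MSE = 5.9400/4 = 1.485

1.485


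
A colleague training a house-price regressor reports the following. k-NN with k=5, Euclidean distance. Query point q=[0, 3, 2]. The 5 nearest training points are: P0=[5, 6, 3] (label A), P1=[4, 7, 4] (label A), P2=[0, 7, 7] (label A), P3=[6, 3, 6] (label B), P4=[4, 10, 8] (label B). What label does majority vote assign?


d(q,P0) = 5.9161  (label A)
d(q,P1) = 6.0  (label A)
d(q,P2) = 6.4031  (label A)
d(q,P3) = 7.2111  (label B)
d(q,P4) = 10.0499  (label B)
Votes: A=3, B=2
Majority → A

A


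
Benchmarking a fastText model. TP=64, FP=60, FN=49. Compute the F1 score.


Precision = 64/124 = 0.5161
Recall = 64/113 = 0.5664
F1 = 2·P·R/(P+R) = 2·TP/(2·TP+FP+FN) = 128/(128+60+49) = 128/237 = 0.5401

0.5401


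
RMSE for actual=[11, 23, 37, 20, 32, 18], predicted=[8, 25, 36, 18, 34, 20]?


MSE = 26/6 = 4.3333
RMSE = √(26/6) = 2.0817

2.0817


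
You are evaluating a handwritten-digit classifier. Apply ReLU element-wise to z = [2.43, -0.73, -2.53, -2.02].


ReLU(2.43) = max(0, 2.43) = 2.43
ReLU(-0.73) = max(0, -0.73) = 0.0
ReLU(-2.53) = max(0, -2.53) = 0.0
ReLU(-2.02) = max(0, -2.02) = 0.0
result = [2.43, 0.0, 0.0, 0.0]

[2.43, 0.0, 0.0, 0.0]


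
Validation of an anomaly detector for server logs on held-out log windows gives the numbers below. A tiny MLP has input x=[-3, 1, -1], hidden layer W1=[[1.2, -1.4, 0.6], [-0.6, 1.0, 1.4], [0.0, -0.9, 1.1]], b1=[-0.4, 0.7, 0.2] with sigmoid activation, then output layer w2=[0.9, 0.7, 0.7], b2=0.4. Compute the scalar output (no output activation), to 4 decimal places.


z1[0] = (1.2)·(-3) + (-1.4)·(1) + (0.6)·(-1) - 0.4 = -6.0
z1[1] = (-0.6)·(-3) + (1.0)·(1) + (1.4)·(-1) + 0.7 = 2.1
z1[2] = (0.0)·(-3) + (-0.9)·(1) + (1.1)·(-1) + 0.2 = -1.8
h = sigmoid(z1) = [0.0025, 0.8909, 0.1419]
output = (0.9)·(0.0025) + (0.7)·(0.8909) + (0.7)·(0.1419) + 0.4 = 1.1252

1.1252


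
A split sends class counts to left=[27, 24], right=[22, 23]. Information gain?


Parent = [49, 47], H_parent = 0.9997
H_left = 0.9975 (n=51), H_right = 0.9996 (n=45)
H_children = (51/96)·0.9975 + (45/96)·0.9996 = 0.9985
IG = 0.9997 - 0.9985 = 0.0012

0.0012


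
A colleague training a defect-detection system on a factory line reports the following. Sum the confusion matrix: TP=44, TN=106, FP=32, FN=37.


Total = TP + TN + FP + FN
= 44 + 106 + 32 + 37
= 219
(Predicted positive: 76, predicted negative: 143)

219


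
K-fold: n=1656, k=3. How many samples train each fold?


Fold size = 1656/3 = 552
Training per fold = 1656 - 552 = 1104

1104


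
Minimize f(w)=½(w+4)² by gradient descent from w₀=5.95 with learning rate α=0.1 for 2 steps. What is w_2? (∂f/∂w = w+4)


step 1: grad = 5.95+4 = 9.95; w = 5.95 - 0.1·(9.95) = 4.955
step 2: grad = 4.955+4 = 8.955; w = 4.955 - 0.1·(8.955) = 4.0595

4.0595


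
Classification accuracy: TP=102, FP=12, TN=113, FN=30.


Accuracy = (TP+TN)/(TP+TN+FP+FN)
= (102+113)/(257)
= 215/257 = 83.66%

83.66%


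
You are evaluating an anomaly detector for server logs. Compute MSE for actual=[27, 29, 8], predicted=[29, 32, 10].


Squared errors: (27-29)²=4, (29-32)²=9, (8-10)²=4
Sum = 17
MSE = 17/3 = 17/3

17/3


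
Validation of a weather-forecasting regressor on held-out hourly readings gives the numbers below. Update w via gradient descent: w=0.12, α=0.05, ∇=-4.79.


w_new = w - α·∇
= 0.12 - 0.05·-4.79
= 0.12 + 0.2395
= 0.3595

0.3595


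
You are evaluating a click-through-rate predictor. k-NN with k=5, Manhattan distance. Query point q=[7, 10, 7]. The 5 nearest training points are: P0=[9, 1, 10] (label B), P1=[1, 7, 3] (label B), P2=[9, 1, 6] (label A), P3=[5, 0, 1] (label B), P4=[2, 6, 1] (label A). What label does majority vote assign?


d(q,P0) = 14  (label B)
d(q,P1) = 13  (label B)
d(q,P2) = 12  (label A)
d(q,P3) = 18  (label B)
d(q,P4) = 15  (label A)
Votes: A=2, B=3
Majority → B

B


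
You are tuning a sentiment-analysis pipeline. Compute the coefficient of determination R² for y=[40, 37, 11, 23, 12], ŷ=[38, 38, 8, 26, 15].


ȳ = 24.6
SS_res = Σ(y-ŷ)² = 32
SS_tot = Σ(y-ȳ)² = 737.2
R² = 1 - SS_res/SS_tot = 1 - 0.0434 = 0.9566

0.9566


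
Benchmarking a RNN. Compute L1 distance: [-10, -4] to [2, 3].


d = |-10-2| + |-4-3|
  = 12 + 7
  = 19

19


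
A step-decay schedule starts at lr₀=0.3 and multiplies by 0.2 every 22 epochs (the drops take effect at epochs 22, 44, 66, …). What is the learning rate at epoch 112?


n_drops = ⌊112/22⌋ = 5
lr = 0.3·0.2^5 = 0.3·0.00032 = 0.000096

0.000096


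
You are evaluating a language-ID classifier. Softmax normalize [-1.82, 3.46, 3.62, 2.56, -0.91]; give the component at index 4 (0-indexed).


Exponentials: e^-1.82=0.162, e^3.46=31.817, e^3.62=37.3376, e^2.56=12.9358, e^-0.91=0.4025
Sum = 82.6549
Softmax = [0.002, 0.3849, 0.4517, 0.1565, 0.0049]
p[4] = 0.4025/82.6549 = 0.0049

0.0049


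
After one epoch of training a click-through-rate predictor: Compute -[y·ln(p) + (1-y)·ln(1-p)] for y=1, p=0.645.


BCE = -[y·ln(p) + (1-y)·ln(1-p)]
= -1·ln(0.645) - 0
= -ln(0.645) = 0.4385

0.4385


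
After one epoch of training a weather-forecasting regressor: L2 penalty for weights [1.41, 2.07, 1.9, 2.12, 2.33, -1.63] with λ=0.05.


‖w‖₂² = (1.41)² + (2.07)² + (1.9)² + (2.12)² + (2.33)² + (-1.63)²
     = 1.9881 + 4.2849 + 3.61 + 4.4944 + 5.4289 + 2.6569
     = 22.4632
λ·‖w‖₂² = 0.05·22.4632 = 1.12316

1.12316


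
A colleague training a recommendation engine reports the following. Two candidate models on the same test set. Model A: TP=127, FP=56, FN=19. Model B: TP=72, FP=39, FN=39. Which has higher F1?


Model A: P=127/183=0.694, R=127/146=0.8699, F1=2PR/(P+R)=2TP/(2TP+FP+FN)=254/329=0.772
Model B: P=72/111=0.6486, R=72/111=0.6486, F1=2PR/(P+R)=2TP/(2TP+FP+FN)=144/222=0.6486
0.772 > 0.6486 → Model A

Model A


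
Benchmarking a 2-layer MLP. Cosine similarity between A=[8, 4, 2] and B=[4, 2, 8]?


A·B = 8·4 + 4·2 + 2·8 = 56
‖A‖ = √84 = 9.1652, ‖B‖ = √84 = 9.1652
cos = 56/(√84·√84) = 56/√7056 = 0.6667

0.6667


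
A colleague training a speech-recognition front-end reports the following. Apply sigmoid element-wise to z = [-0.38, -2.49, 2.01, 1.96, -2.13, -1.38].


σ(-0.38) = 1/(1+e^0.38) = 0.4061
σ(-2.49) = 1/(1+e^2.49) = 0.0766
σ(2.01) = 1/(1+e^-2.01) = 0.8818
σ(1.96) = 1/(1+e^-1.96) = 0.8765
σ(-2.13) = 1/(1+e^2.13) = 0.1062
σ(-1.38) = 1/(1+e^1.38) = 0.201
result = [0.4061, 0.0766, 0.8818, 0.8765, 0.1062, 0.201]

[0.4061, 0.0766, 0.8818, 0.8765, 0.1062, 0.201]


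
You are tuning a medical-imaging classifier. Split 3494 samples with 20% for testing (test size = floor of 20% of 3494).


Test = ⌊3494·20/100⌋ = 698
Train = 3494 - 698 = 2796

Train: 2796, Test: 698


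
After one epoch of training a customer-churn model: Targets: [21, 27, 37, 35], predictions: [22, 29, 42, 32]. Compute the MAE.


Absolute errors: |21-22|=1, |27-29|=2, |37-42|=5, |35-32|=3
Sum = 11
MAE = 11/4 = 11/4

11/4


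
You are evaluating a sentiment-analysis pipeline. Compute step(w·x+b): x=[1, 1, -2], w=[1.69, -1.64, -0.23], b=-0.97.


z = (1)·(1.69) + (1)·(-1.64) + (-2)·(-0.23) - 0.97
  = -0.46
step(z) = 0 (z<0)

0


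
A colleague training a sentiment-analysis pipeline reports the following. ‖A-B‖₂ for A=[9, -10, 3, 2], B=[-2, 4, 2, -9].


d = √((9+ 2)² + (-10-4)² + (3-2)² + (2+ 9)²)
  = √(121 + 196 + 1 + 121)
  = √439 = 20.9523

20.9523


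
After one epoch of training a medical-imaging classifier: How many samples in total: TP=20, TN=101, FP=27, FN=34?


Total = TP + TN + FP + FN
= 20 + 101 + 27 + 34
= 182
(Predicted positive: 47, predicted negative: 135)

182


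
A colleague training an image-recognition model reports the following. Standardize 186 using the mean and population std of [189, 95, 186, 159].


μ = 157.25, σ = 37.7914
z = (186 - 157.25)/37.7914 = 0.7608

0.7608


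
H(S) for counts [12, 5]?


Probabilities: [12/17, 5/17] ≈ [0.7059, 0.2941]
H = -((12/17)·log₂(12/17) + (5/17)·log₂(5/17))
  = 0.874 bits

0.874 bits


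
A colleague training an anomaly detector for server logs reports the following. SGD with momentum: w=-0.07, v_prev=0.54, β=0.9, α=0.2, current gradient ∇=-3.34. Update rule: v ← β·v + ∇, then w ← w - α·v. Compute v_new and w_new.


v_new = 0.9·0.54 - 3.34 = 0.486 - 3.34 = -2.854
w_new = -0.07 - 0.2·-2.854 = -0.07 + 0.5708 = 0.5008

v_new=-2.854, w_new=0.5008


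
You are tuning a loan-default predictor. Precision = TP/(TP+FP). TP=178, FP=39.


Precision = TP/(TP+FP)
= 178/(178+39)
= 178/217 = 82.03%

82.03%


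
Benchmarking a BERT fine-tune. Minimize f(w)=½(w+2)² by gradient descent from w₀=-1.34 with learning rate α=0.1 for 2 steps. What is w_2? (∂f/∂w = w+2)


step 1: grad = -1.34+2 = 0.66; w = -1.34 - 0.1·(0.66) = -1.406
step 2: grad = -1.406+2 = 0.594; w = -1.406 - 0.1·(0.594) = -1.4654

-1.4654


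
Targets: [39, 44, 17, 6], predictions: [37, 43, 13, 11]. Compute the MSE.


Squared errors: (39-37)²=4, (44-43)²=1, (17-13)²=16, (6-11)²=25
Sum = 46
MSE = 46/4 = 23/2

23/2


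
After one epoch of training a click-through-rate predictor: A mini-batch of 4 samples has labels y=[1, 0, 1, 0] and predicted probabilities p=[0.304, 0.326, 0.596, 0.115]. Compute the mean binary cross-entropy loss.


L[0] = -ln(0.304) = 1.1907
L[1] = -ln(1-0.326) = -ln(0.674) = 0.3945
L[2] = -ln(0.596) = 0.5175
L[3] = -ln(1-0.115) = -ln(0.885) = 0.1222
mean = (1.1907 + 0.3945 + 0.5175 + 0.1222)/4 = 0.5562

0.5562


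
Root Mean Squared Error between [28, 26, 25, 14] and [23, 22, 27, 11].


MSE = 54/4 = 13.5
RMSE = √(54/4) = 3.6742

3.6742


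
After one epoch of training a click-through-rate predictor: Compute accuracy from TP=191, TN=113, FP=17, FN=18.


Accuracy = (TP+TN)/(TP+TN+FP+FN)
= (191+113)/(339)
= 304/339 = 89.68%

89.68%


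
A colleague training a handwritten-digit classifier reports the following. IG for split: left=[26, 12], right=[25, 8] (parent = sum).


Parent = [51, 20], H_parent = 0.8577
H_left = 0.8997 (n=38), H_right = 0.799 (n=33)
H_children = (38/71)·0.8997 + (33/71)·0.799 = 0.8529
IG = 0.8577 - 0.8529 = 0.0048

0.0048


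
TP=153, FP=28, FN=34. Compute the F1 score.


Precision = 153/181 = 0.8453
Recall = 153/187 = 0.8182
F1 = 2·P·R/(P+R) = 2·TP/(2·TP+FP+FN) = 306/(306+28+34) = 306/368 = 0.8315

0.8315


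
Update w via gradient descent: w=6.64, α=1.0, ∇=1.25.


w_new = w - α·∇
= 6.64 - 1.0·1.25
= 6.64 - 1.25
= 5.39

5.39


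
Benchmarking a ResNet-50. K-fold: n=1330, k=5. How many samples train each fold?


Fold size = 1330/5 = 266
Training per fold = 1330 - 266 = 1064

1064


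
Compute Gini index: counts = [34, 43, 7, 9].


Probabilities: [34/93, 43/93, 7/93, 9/93] ≈ [0.3656, 0.4624, 0.0753, 0.0968]
Σpᵢ² = (1156 + 1849 + 49 + 81)/93² = 3135/8649
Gini = 1 - Σpᵢ² = 1 - 3135/8649 = 0.6375

0.6375


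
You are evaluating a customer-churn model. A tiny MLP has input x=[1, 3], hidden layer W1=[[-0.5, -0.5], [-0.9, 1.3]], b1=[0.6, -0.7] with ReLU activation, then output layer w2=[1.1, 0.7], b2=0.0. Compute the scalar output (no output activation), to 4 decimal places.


z1[0] = (-0.5)·(1) + (-0.5)·(3) + 0.6 = -1.4
z1[1] = (-0.9)·(1) + (1.3)·(3) - 0.7 = 2.3
h = ReLU(z1) = [0.0, 2.3]
output = (1.1)·(0.0) + (0.7)·(2.3) + 0.0 = 1.61

1.61


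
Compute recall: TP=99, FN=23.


Recall = TP/(TP+FN)
= 99/(99+23)
= 99/122 = 81.15%

81.15%


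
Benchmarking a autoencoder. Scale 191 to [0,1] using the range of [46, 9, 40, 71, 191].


min=9, max=191
(191-9)/(191-9) = 182/182 = 1.0

1.0


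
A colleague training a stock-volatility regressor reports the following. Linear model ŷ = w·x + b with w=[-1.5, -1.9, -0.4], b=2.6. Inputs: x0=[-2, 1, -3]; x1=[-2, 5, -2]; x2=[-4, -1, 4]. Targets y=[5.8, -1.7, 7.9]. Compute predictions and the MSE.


ŷ0 = (-1.5)·(-2) + (-1.9)·(1) + (-0.4)·(-3) + 2.6 = 4.9
ŷ1 = (-1.5)·(-2) + (-1.9)·(5) + (-0.4)·(-2) + 2.6 = -3.1
ŷ2 = (-1.5)·(-4) + (-1.9)·(-1) + (-0.4)·(4) + 2.6 = 8.9
errors² = [0.81, 1.96, 1.0]
MSE = 3.7700/3 = 1.2567

1.2567


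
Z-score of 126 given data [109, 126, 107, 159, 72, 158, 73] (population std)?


μ = 114.8571, σ = 32.991
z = (126 - 114.8571)/32.991 = 0.3378

0.3378


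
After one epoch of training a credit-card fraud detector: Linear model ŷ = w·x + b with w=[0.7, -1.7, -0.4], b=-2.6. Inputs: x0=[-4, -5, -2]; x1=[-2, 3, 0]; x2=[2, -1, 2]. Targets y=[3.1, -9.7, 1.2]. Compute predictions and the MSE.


ŷ0 = (0.7)·(-4) + (-1.7)·(-5) + (-0.4)·(-2) - 2.6 = 3.9
ŷ1 = (0.7)·(-2) + (-1.7)·(3) + (-0.4)·(0) - 2.6 = -9.1
ŷ2 = (0.7)·(2) + (-1.7)·(-1) + (-0.4)·(2) - 2.6 = -0.3
errors² = [0.64, 0.36, 2.25]
MSE = 3.2500/3 = 1.0833

1.0833


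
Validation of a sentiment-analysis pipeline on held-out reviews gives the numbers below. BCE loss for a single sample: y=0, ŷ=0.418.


BCE = -[y·ln(p) + (1-y)·ln(1-p)]
= -0 - 1·ln(1-0.418)
= -ln(0.582) = 0.5413

0.5413


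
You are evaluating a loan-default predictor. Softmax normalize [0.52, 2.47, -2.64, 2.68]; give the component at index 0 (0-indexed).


Exponentials: e^0.52=1.682, e^2.47=11.8224, e^-2.64=0.0714, e^2.68=14.5851
Sum = 28.1609
Softmax = [0.0597, 0.4198, 0.0025, 0.5179]
p[0] = 1.682/28.1609 = 0.0597

0.0597


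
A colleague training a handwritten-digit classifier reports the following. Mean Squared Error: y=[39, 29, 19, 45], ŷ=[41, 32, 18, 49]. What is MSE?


Squared errors: (39-41)²=4, (29-32)²=9, (19-18)²=1, (45-49)²=16
Sum = 30
MSE = 30/4 = 15/2

15/2


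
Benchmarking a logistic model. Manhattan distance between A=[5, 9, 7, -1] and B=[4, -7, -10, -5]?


d = |5-4| + |9+ 7| + |7+ 10| + |-1+ 5|
  = 1 + 16 + 17 + 4
  = 38

38


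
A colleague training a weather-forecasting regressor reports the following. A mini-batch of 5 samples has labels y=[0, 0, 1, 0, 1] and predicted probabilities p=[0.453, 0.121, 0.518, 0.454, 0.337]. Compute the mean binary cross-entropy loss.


L[0] = -ln(1-0.453) = -ln(0.547) = 0.6033
L[1] = -ln(1-0.121) = -ln(0.879) = 0.129
L[2] = -ln(0.518) = 0.6578
L[3] = -ln(1-0.454) = -ln(0.546) = 0.6051
L[4] = -ln(0.337) = 1.0877
mean = (0.6033 + 0.129 + 0.6578 + 0.6051 + 1.0877)/5 = 0.6166

0.6166


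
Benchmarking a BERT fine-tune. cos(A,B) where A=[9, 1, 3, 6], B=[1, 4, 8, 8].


A·B = 9·1 + 1·4 + 3·8 + 6·8 = 85
‖A‖ = √127 = 11.2694, ‖B‖ = √145 = 12.0416
cos = 85/(√127·√145) = 85/√18415 = 0.6264

0.6264


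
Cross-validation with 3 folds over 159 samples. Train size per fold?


Fold size = 159/3 = 53
Training per fold = 159 - 53 = 106

106


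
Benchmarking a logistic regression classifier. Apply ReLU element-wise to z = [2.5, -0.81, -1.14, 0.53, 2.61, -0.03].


ReLU(2.5) = max(0, 2.5) = 2.5
ReLU(-0.81) = max(0, -0.81) = 0.0
ReLU(-1.14) = max(0, -1.14) = 0.0
ReLU(0.53) = max(0, 0.53) = 0.53
ReLU(2.61) = max(0, 2.61) = 2.61
ReLU(-0.03) = max(0, -0.03) = 0.0
result = [2.5, 0.0, 0.0, 0.53, 2.61, 0.0]

[2.5, 0.0, 0.0, 0.53, 2.61, 0.0]


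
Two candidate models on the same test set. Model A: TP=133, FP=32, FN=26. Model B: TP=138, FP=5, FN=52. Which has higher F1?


Model A: P=133/165=0.8061, R=133/159=0.8365, F1=2PR/(P+R)=2TP/(2TP+FP+FN)=266/324=0.821
Model B: P=138/143=0.965, R=138/190=0.7263, F1=2PR/(P+R)=2TP/(2TP+FP+FN)=276/333=0.8288
0.821 < 0.8288 → Model B

Model B


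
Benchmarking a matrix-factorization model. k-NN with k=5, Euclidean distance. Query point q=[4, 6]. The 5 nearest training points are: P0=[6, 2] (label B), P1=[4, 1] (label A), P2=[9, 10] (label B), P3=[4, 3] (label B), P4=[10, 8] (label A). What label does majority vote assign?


d(q,P0) = 4.4721  (label B)
d(q,P1) = 5.0  (label A)
d(q,P2) = 6.4031  (label B)
d(q,P3) = 3.0  (label B)
d(q,P4) = 6.3246  (label A)
Votes: A=2, B=3
Majority → B

B


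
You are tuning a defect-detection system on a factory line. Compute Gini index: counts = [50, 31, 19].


Probabilities: [50/100, 31/100, 19/100] ≈ [0.5, 0.31, 0.19]
Σpᵢ² = (2500 + 961 + 361)/100² = 3822/10000
Gini = 1 - Σpᵢ² = 1 - 3822/10000 = 0.6178

0.6178


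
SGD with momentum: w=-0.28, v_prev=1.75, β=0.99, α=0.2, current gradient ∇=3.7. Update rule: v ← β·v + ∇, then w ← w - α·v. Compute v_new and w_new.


v_new = 0.99·1.75 + 3.7 = 1.7325 + 3.7 = 5.4325
w_new = -0.28 - 0.2·5.4325 = -0.28 - 1.0865 = -1.3665

v_new=5.4325, w_new=-1.3665


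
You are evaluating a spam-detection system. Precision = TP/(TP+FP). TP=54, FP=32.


Precision = TP/(TP+FP)
= 54/(54+32)
= 54/86 = 62.79%

62.79%


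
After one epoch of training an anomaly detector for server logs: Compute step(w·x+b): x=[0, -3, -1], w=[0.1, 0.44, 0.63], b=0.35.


z = (0)·(0.1) + (-3)·(0.44) + (-1)·(0.63) + 0.35
  = -1.6
step(z) = 0 (z<0)

0


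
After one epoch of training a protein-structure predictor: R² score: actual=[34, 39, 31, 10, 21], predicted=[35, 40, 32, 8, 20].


ȳ = 27
SS_res = Σ(y-ŷ)² = 8
SS_tot = Σ(y-ȳ)² = 534
R² = 1 - SS_res/SS_tot = 1 - 0.015 = 0.985

0.985


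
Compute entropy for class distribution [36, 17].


Probabilities: [36/53, 17/53] ≈ [0.6792, 0.3208]
H = -((36/53)·log₂(36/53) + (17/53)·log₂(17/53))
  = 0.9052 bits

0.9052 bits


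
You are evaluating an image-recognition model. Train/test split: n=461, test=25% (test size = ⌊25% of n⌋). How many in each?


Test = ⌊461·25/100⌋ = 115
Train = 461 - 115 = 346

Train: 346, Test: 115


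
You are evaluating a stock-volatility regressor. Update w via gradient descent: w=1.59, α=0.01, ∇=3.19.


w_new = w - α·∇
= 1.59 - 0.01·3.19
= 1.59 - 0.0319
= 1.5581

1.5581


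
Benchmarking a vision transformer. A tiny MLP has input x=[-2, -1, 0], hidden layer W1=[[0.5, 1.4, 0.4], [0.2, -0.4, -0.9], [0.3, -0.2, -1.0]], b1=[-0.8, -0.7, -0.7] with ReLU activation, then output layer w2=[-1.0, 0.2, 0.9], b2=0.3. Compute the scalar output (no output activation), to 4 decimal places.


z1[0] = (0.5)·(-2) + (1.4)·(-1) + (0.4)·(0) - 0.8 = -3.2
z1[1] = (0.2)·(-2) + (-0.4)·(-1) + (-0.9)·(0) - 0.7 = -0.7
z1[2] = (0.3)·(-2) + (-0.2)·(-1) + (-1.0)·(0) - 0.7 = -1.1
h = ReLU(z1) = [0.0, 0.0, 0.0]
output = (-1.0)·(0.0) + (0.2)·(0.0) + (0.9)·(0.0) + 0.3 = 0.3

0.3


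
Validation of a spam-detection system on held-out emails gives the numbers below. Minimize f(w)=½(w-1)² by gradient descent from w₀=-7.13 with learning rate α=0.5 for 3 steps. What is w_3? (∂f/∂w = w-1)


step 1: grad = -7.13-1 = -8.13; w = -7.13 - 0.5·(-8.13) = -3.065
step 2: grad = -3.065-1 = -4.065; w = -3.065 - 0.5·(-4.065) = -1.0325
step 3: grad = -1.0325-1 = -2.0325; w = -1.0325 - 0.5·(-2.0325) = -0.01625

-0.01625


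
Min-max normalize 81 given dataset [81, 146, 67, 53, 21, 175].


min=21, max=175
(81-21)/(175-21) = 60/154 = 0.3896

0.3896


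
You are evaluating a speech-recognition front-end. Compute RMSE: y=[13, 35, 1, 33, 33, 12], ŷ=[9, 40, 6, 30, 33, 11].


MSE = 76/6 = 12.6667
RMSE = √(76/6) = 3.559

3.559


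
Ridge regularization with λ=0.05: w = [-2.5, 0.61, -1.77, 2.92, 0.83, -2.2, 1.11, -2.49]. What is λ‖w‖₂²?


‖w‖₂² = (-2.5)² + (0.61)² + (-1.77)² + (2.92)² + (0.83)² + (-2.2)² + (1.11)² + (-2.49)²
     = 6.25 + 0.3721 + 3.1329 + 8.5264 + 0.6889 + 4.84 + 1.2321 + 6.2001
     = 31.2425
λ·‖w‖₂² = 0.05·31.2425 = 1.562125

1.562125


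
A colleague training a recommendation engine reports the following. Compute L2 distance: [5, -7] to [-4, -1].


d = √((5+ 4)² + (-7+ 1)²)
  = √(81 + 36)
  = √117 = 10.8167

10.8167


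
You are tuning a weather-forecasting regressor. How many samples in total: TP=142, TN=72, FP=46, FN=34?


Total = TP + TN + FP + FN
= 142 + 72 + 46 + 34
= 294
(Predicted positive: 188, predicted negative: 106)

294


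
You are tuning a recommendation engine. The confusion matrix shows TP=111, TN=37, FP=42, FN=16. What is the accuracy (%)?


Accuracy = (TP+TN)/(TP+TN+FP+FN)
= (111+37)/(206)
= 148/206 = 71.84%

71.84%


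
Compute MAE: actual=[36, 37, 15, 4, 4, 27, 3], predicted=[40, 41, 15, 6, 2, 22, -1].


Absolute errors: |36-40|=4, |37-41|=4, |15-15|=0, |4-6|=2, |4-2|=2, |27-22|=5, |3+ 1|=4
Sum = 21
MAE = 21/7 = 3

3


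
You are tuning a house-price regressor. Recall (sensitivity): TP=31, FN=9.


Recall = TP/(TP+FN)
= 31/(31+9)
= 31/40 = 77.5%

77.5%


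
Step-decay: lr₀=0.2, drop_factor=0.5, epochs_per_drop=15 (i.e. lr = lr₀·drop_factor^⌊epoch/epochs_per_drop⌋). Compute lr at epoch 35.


n_drops = ⌊35/15⌋ = 2
lr = 0.2·0.5^2 = 0.2·0.25 = 0.05

0.05


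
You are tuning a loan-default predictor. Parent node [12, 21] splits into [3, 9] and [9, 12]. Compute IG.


Parent = [12, 21], H_parent = 0.9457
H_left = 0.8113 (n=12), H_right = 0.9852 (n=21)
H_children = (12/33)·0.8113 + (21/33)·0.9852 = 0.922
IG = 0.9457 - 0.922 = 0.0237

0.0237


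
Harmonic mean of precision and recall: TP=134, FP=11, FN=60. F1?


Precision = 134/145 = 0.9241
Recall = 134/194 = 0.6907
F1 = 2·P·R/(P+R) = 2·TP/(2·TP+FP+FN) = 268/(268+11+60) = 268/339 = 0.7906

0.7906


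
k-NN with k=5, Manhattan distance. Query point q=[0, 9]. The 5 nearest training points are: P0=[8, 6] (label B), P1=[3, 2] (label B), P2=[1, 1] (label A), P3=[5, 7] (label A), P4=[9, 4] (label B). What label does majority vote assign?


d(q,P0) = 11  (label B)
d(q,P1) = 10  (label B)
d(q,P2) = 9  (label A)
d(q,P3) = 7  (label A)
d(q,P4) = 14  (label B)
Votes: A=2, B=3
Majority → B

B


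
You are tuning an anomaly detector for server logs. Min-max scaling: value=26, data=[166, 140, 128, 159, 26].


min=26, max=166
(26-26)/(166-26) = 0/140 = 0.0

0.0


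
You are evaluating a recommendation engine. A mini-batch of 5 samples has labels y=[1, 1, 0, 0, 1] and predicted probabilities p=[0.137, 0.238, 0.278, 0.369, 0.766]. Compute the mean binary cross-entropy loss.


L[0] = -ln(0.137) = 1.9878
L[1] = -ln(0.238) = 1.4355
L[2] = -ln(1-0.278) = -ln(0.722) = 0.3257
L[3] = -ln(1-0.369) = -ln(0.631) = 0.4604
L[4] = -ln(0.766) = 0.2666
mean = (1.9878 + 1.4355 + 0.3257 + 0.4604 + 0.2666)/5 = 0.8952

0.8952


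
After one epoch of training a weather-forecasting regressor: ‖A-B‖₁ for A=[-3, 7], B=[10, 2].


d = |-3-10| + |7-2|
  = 13 + 5
  = 18

18


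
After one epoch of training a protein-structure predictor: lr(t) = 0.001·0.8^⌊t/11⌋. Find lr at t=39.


n_drops = ⌊39/11⌋ = 3
lr = 0.001·0.8^3 = 0.001·0.512 = 0.000512

0.000512


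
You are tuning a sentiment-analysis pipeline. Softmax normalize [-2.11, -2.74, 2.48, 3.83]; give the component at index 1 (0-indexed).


Exponentials: e^-2.11=0.1212, e^-2.74=0.0646, e^2.48=11.9413, e^3.83=46.0625
Sum = 58.1896
Softmax = [0.0021, 0.0011, 0.2052, 0.7916]
p[1] = 0.0646/58.1896 = 0.0011

0.0011


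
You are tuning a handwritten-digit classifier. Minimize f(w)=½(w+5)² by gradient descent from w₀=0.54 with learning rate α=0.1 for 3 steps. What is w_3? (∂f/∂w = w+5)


step 1: grad = 0.54+5 = 5.54; w = 0.54 - 0.1·(5.54) = -0.014
step 2: grad = -0.014+5 = 4.986; w = -0.014 - 0.1·(4.986) = -0.5126
step 3: grad = -0.5126+5 = 4.4874; w = -0.5126 - 0.1·(4.4874) = -0.96134

-0.96134


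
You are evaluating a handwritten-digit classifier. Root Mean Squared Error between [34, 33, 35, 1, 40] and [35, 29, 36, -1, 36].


MSE = 38/5 = 7.6
RMSE = √(38/5) = 2.7568

2.7568


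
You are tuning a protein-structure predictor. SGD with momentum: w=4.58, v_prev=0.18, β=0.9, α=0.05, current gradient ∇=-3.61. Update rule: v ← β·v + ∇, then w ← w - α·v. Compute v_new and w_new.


v_new = 0.9·0.18 - 3.61 = 0.162 - 3.61 = -3.448
w_new = 4.58 - 0.05·-3.448 = 4.58 + 0.1724 = 4.7524

v_new=-3.448, w_new=4.7524


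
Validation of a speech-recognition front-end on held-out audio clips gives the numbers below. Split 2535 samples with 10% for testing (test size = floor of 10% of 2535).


Test = ⌊2535·10/100⌋ = 253
Train = 2535 - 253 = 2282

Train: 2282, Test: 253


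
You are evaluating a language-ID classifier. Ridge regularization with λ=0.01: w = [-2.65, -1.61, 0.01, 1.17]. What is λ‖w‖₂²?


‖w‖₂² = (-2.65)² + (-1.61)² + (0.01)² + (1.17)²
     = 7.0225 + 2.5921 + 0.0001 + 1.3689
     = 10.9836
λ·‖w‖₂² = 0.01·10.9836 = 0.109836

0.109836


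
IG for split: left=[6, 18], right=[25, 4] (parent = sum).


Parent = [31, 22], H_parent = 0.9791
H_left = 0.8113 (n=24), H_right = 0.5788 (n=29)
H_children = (24/53)·0.8113 + (29/53)·0.5788 = 0.6841
IG = 0.9791 - 0.6841 = 0.295

0.295


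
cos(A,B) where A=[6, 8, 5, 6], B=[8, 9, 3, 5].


A·B = 6·8 + 8·9 + 5·3 + 6·5 = 165
‖A‖ = √161 = 12.6886, ‖B‖ = √179 = 13.3791
cos = 165/(√161·√179) = 165/√28819 = 0.972

0.972


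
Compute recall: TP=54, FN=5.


Recall = TP/(TP+FN)
= 54/(54+5)
= 54/59 = 91.53%

91.53%


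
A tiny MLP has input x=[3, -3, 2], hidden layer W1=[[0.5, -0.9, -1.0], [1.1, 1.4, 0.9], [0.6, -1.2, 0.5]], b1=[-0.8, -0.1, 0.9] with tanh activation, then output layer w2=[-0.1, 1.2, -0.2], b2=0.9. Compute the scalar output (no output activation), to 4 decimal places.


z1[0] = (0.5)·(3) + (-0.9)·(-3) + (-1.0)·(2) - 0.8 = 1.4
z1[1] = (1.1)·(3) + (1.4)·(-3) + (0.9)·(2) - 0.1 = 0.8
z1[2] = (0.6)·(3) + (-1.2)·(-3) + (0.5)·(2) + 0.9 = 7.3
h = tanh(z1) = [0.8854, 0.664, 1.0]
output = (-0.1)·(0.8854) + (1.2)·(0.664) + (-0.2)·(1.0) + 0.9 = 1.4083

1.4083


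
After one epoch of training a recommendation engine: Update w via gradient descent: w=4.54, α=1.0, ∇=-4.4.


w_new = w - α·∇
= 4.54 - 1.0·-4.4
= 4.54 + 4.4
= 8.94

8.94


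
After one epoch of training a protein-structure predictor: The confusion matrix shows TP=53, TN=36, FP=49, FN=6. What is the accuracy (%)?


Accuracy = (TP+TN)/(TP+TN+FP+FN)
= (53+36)/(144)
= 89/144 = 61.81%

61.81%


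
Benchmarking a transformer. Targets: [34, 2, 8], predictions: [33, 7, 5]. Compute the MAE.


Absolute errors: |34-33|=1, |2-7|=5, |8-5|=3
Sum = 9
MAE = 9/3 = 3

3


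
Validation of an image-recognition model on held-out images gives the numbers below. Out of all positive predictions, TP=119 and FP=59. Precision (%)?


Precision = TP/(TP+FP)
= 119/(119+59)
= 119/178 = 66.85%

66.85%


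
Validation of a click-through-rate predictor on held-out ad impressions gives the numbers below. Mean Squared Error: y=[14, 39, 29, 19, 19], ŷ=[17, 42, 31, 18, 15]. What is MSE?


Squared errors: (14-17)²=9, (39-42)²=9, (29-31)²=4, (19-18)²=1, (19-15)²=16
Sum = 39
MSE = 39/5 = 39/5

39/5


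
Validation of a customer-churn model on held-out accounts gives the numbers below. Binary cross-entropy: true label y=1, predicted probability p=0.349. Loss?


BCE = -[y·ln(p) + (1-y)·ln(1-p)]
= -1·ln(0.349) - 0
= -ln(0.349) = 1.0527

1.0527


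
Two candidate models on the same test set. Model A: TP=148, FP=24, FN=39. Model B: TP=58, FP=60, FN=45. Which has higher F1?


Model A: P=148/172=0.8605, R=148/187=0.7914, F1=2PR/(P+R)=2TP/(2TP+FP+FN)=296/359=0.8245
Model B: P=58/118=0.4915, R=58/103=0.5631, F1=2PR/(P+R)=2TP/(2TP+FP+FN)=116/221=0.5249
0.8245 > 0.5249 → Model A

Model A


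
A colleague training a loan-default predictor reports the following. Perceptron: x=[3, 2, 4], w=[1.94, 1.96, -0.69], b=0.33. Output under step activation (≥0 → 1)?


z = (3)·(1.94) + (2)·(1.96) + (4)·(-0.69) + 0.33
  = 7.31
step(z) = 1 (z≥0)

1


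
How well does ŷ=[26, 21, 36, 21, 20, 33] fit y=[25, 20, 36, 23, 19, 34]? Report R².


ȳ = 26.1667
SS_res = Σ(y-ŷ)² = 8
SS_tot = Σ(y-ȳ)² = 258.83
R² = 1 - SS_res/SS_tot = 1 - 0.0309 = 0.9691

0.9691


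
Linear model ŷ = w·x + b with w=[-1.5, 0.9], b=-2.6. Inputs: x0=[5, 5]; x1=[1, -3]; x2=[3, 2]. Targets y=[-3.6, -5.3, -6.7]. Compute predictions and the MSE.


ŷ0 = (-1.5)·(5) + (0.9)·(5) - 2.6 = -5.6
ŷ1 = (-1.5)·(1) + (0.9)·(-3) - 2.6 = -6.8
ŷ2 = (-1.5)·(3) + (0.9)·(2) - 2.6 = -5.3
errors² = [4.0, 2.25, 1.96]
MSE = 8.2100/3 = 2.7367

2.7367


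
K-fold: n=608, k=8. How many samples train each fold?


Fold size = 608/8 = 76
Training per fold = 608 - 76 = 532

532


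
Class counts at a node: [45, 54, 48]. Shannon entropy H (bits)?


Probabilities: [45/147, 54/147, 48/147] ≈ [0.3061, 0.3673, 0.3265]
H = -((45/147)·log₂(45/147) + (54/147)·log₂(54/147) + (48/147)·log₂(48/147))
  = 1.5808 bits

1.5808 bits


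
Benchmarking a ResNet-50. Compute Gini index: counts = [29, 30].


Probabilities: [29/59, 30/59] ≈ [0.4915, 0.5085]
Σpᵢ² = (841 + 900)/59² = 1741/3481
Gini = 1 - Σpᵢ² = 1 - 1741/3481 = 0.4999

0.4999


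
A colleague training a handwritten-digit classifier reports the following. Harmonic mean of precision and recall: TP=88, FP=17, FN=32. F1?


Precision = 88/105 = 0.8381
Recall = 88/120 = 0.7333
F1 = 2·P·R/(P+R) = 2·TP/(2·TP+FP+FN) = 176/(176+17+32) = 176/225 = 0.7822

0.7822


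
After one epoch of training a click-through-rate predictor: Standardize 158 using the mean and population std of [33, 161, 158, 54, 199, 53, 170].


μ = 118.2857, σ = 63.5379
z = (158 - 118.2857)/63.5379 = 0.625

0.625


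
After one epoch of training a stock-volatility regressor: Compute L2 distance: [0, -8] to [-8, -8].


d = √((0+ 8)² + (-8+ 8)²)
  = √(64 + 0)
  = √64 = 8.0

8.0


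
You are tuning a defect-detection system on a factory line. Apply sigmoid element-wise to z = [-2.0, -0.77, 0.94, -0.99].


σ(-2.0) = 1/(1+e^2.0) = 0.1192
σ(-0.77) = 1/(1+e^0.77) = 0.3165
σ(0.94) = 1/(1+e^-0.94) = 0.7191
σ(-0.99) = 1/(1+e^0.99) = 0.2709
result = [0.1192, 0.3165, 0.7191, 0.2709]

[0.1192, 0.3165, 0.7191, 0.2709]


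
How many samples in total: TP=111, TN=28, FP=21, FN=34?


Total = TP + TN + FP + FN
= 111 + 28 + 21 + 34
= 194
(Predicted positive: 132, predicted negative: 62)

194


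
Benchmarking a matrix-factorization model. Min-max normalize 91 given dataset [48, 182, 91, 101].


min=48, max=182
(91-48)/(182-48) = 43/134 = 0.3209

0.3209


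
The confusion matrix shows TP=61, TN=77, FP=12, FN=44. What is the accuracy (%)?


Accuracy = (TP+TN)/(TP+TN+FP+FN)
= (61+77)/(194)
= 138/194 = 71.13%

71.13%


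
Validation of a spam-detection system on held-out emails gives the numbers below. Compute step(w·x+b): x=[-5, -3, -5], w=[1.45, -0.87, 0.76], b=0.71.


z = (-5)·(1.45) + (-3)·(-0.87) + (-5)·(0.76) + 0.71
  = -7.73
step(z) = 0 (z<0)

0


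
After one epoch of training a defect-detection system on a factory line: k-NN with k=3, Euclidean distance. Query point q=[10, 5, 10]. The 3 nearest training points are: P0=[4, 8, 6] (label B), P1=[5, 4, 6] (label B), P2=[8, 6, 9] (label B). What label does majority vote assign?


d(q,P0) = 7.8102  (label B)
d(q,P1) = 6.4807  (label B)
d(q,P2) = 2.4495  (label B)
Votes: A=0, B=3
Majority → B

B
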